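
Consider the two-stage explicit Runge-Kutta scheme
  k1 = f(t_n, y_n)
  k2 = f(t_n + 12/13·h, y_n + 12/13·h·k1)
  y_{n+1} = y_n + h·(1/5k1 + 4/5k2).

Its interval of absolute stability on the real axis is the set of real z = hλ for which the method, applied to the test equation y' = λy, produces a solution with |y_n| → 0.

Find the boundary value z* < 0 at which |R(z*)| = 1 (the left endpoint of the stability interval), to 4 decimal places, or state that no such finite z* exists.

On y'=λy, z=hλ:
  k1=λy_n ⇒ h·k1=z·y_n;  k2=λ(1+12/13z)y_n ⇒ h·k2=z(1+12/13z)y_n
  y_{n+1}/y_n = 1 + 1/5z + 4/5z(1+12/13z) = 1 + z + 48/65z²
  ⇒ R(z) = 1 + z + 48/65z².

Find x<0 with |R(x)|<1.
x=-0.7: |R|=0.6618
R=1: x+48/65x²=0 ⇒ x=−65/48=-1.3542; min R=1−1/(4·48/65)=0.6615>−1
Confirm numerically:
  x=-1.036: |R|=0.75659 <1
  x=-0.961: |R|=0.72098 <1
  x=-0.852: |R|=0.68405 <1
  x=-0.577: |R|=0.66886 <1
  x=-1.588: |R|=1.27421 >1
  x=-1.575: |R|=1.25685 >1
  x=-1.425: |R|=1.07454 >1
So |R|<1 on (-1.3542, 0).

z* = -1.3542.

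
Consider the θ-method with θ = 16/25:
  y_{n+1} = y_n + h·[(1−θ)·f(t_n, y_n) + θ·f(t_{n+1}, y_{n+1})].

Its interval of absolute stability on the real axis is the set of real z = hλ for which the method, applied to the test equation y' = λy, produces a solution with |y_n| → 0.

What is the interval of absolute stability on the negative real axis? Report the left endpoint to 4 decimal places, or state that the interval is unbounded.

Test eqn y'=λy, z=hλ:
  y_{n+1} = y_n + z·[9/25·y_n + 16/25·y_{n+1}] ⇒ (1 − 16/25z)y_{n+1} = (1 + 9/25z)y_n
  R(z) = (1 + 9/25z)/(1 − 16/25z).

Need |R(x)|<1, x<0.
x=-1.5: |R|=0.2347
x=-2: |R|=0.1228
x=-10: |R|=0.3514
x=-100: |R|=0.5385
θ=16/25≥1/2 ⇒ |1+9/25x|<|1−16/25x| ∀x<0 ⇒ stable on all of ℝ⁻.

(−∞, 0) — no finite endpoint.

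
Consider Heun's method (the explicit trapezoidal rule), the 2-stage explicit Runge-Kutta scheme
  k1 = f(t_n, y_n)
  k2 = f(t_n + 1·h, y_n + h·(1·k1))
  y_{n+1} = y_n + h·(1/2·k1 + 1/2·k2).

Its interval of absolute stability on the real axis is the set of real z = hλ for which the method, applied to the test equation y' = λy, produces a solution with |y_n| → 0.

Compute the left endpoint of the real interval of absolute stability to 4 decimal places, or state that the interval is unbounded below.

left endpoint -2.0000.

Test eqn y'=λy, z=hλ:
  order 2, 2-stage ⇒ R(z)=1+z+z^2/2
  (e.g. R(-1.34)=0.55780, |R|=0.55780)

Boundary: |R(x)|=1, x<0.
x=-1.34: |R|=0.5578
|R(-1.86)|=0.8698 |R(-1.26)|=0.5338 |R(-0.82)|=0.5162
Bisect:
  x_lo=-2.8572 |R|=2.2245  x_hi=-0.2967 |R|=0.7473
  mid=-1.57693 |R|=0.66642 →hi
  mid=-2.21704 |R|=1.24059 →lo
  mid=-1.89699 |R|=0.90229 →hi
  mid=-2.05701 |R|=1.05864 →lo
  mid=-1.97700 |R|=0.97726 →hi
  mid=-2.01701 |R|=1.01715 →lo
  mid=-1.99700 |R|=0.99701 →hi
  mid=-2.00700 |R|=1.00703 →lo
  mid=-2.00200 |R|=1.00201 →lo
  ...
  [-2.00013,-1.99997] ⇒ x*=-2.0000
Stable set (-2.0000, 0).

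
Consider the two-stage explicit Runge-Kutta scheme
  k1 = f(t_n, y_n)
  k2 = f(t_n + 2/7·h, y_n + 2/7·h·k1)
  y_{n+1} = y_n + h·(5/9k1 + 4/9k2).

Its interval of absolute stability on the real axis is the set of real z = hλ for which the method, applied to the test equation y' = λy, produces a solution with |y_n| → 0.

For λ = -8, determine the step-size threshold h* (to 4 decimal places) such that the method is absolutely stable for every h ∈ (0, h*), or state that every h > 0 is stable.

Set f=λy, z=hλ:
  k1=λy_n ⇒ h·k1=z·y_n;  k2=λ(1+2/7z)y_n ⇒ h·k2=z(1+2/7z)y_n
  y_{n+1}/y_n = 1 + 5/9z + 4/9z(1+2/7z) = 1 + z + 8/63z²
  R(z) = 1 + z + 8/63z².

Solve |R(x)|<1 on ℝ⁻.
x=-1.58: |R|=0.2630
R=1: x+8/63x²=0 ⇒ x=−63/8=-7.8750; min R=1−1/(4·8/63)=-0.9688>−1
Confirm numerically:
  x=-7.138: |R|=0.33197 <1
  x=-5.520: |R|=0.65074 <1
  x=-3.687: |R|=0.96078 <1
  x=-3.329: |R|=0.92173 <1
  x=-8.166: |R|=1.30175 >1
  x=-7.955: |R|=1.08081 >1
Interval (-7.8750, 0).

(-7.8750,0); λ=-8 ⇒ h* = (63/8)/8 = 0.9844.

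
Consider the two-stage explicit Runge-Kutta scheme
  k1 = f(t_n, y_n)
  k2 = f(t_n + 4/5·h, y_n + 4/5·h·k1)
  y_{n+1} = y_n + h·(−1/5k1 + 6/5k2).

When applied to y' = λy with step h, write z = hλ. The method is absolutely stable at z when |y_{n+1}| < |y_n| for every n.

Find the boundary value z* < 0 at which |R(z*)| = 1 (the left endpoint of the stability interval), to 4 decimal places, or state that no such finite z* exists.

left endpoint -1.0417.

Set f=λy, z=hλ:
  k1=λy_n ⇒ h·k1=z·y_n;  k2=λ(1+4/5z)y_n ⇒ h·k2=z(1+4/5z)y_n
  y_{n+1}/y_n = 1 − 1/5z + 6/5z(1+4/5z) = 1 + z + 24/25z²
  R(z) = 1 + z + 24/25z².

Solve |R(x)|<1 on ℝ⁻.
x=-0.62: |R|=0.7490
R=1: x+24/25x²=0 ⇒ x=−25/24=-1.0417; min R=1−1/(4·24/25)=0.7396>−1
Confirm numerically:
  x=-0.652: |R|=0.75610 <1
  x=-0.530: |R|=0.73966 <1
  x=-0.421: |R|=0.74915 <1
  x=-1.622: |R|=1.90365 >1
  x=-1.203: |R|=1.18632 >1
Stable set (-1.0417, 0).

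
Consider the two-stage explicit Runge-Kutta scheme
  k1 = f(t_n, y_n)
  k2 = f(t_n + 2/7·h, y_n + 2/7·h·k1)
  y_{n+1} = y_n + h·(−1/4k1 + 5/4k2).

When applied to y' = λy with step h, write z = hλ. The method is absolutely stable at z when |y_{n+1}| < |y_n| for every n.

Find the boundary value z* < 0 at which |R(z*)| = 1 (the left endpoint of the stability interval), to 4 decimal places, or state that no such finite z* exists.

With y'=λy (z=hλ):
  k1=λy_n ⇒ h·k1=z·y_n;  k2=λ(1+2/7z)y_n ⇒ h·k2=z(1+2/7z)y_n
  y_{n+1}/y_n = 1 − 1/4z + 5/4z(1+2/7z) = 1 + z + 5/14z²
  so R(z) = 1 + z + 5/14z².

Boundary: |R(x)|=1, x<0.
x=-0.4: |R|=0.6571
R=1: x+5/14x²=0 ⇒ x=−14/5=-2.8000; min R=1−1/(4·5/14)=0.3000>−1
Confirm numerically:
  x=-2.175: |R|=0.51451 <1
  x=-1.510: |R|=0.30432 <1
  x=-1.373: |R|=0.30026 <1
  x=-1.156: |R|=0.32126 <1
  x=-3.281: |R|=1.56363 >1
  x=-3.104: |R|=1.33701 >1
  x=-3.085: |R|=1.31401 >1
Stable set (-2.8000, 0).

left endpoint -2.8000.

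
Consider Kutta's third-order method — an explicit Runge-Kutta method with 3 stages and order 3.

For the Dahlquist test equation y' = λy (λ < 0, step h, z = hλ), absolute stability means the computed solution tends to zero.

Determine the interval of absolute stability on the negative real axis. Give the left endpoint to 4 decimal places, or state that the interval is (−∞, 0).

Set f=λy, z=hλ:
  order 3, 3-stage ⇒ R(z)=1+z+z^2/2+z^3/6
  (e.g. R(-1.1)=0.28317, |R|=0.28317)

Need |R(x)|<1, x<0.
x=-1.1: |R|=0.2832
|R(-2.67)|=1.2779 |R(-2.27)|=0.6431 |R(-0.82)|=0.4243
Bisect:
  x_lo=-2.8848 |R|=1.7251  x_hi=-0.0552 |R|=0.9463
  mid=-1.47004 |R|=0.08101 →hi
  mid=-2.17744 |R|=0.52745 →hi
  mid=-2.53115 |R|=1.03051 →lo
  mid=-2.35429 |R|=0.75780 →hi
  mid=-2.44272 |R|=0.88852 →hi
  mid=-2.48693 |R|=0.95806 →hi
  mid=-2.50904 |R|=0.99392 →hi
  ...
  [-2.51284,-2.51267] ⇒ x*=-2.5127
So |R|<1 on (-2.5127, 0).

(-2.5127, 0).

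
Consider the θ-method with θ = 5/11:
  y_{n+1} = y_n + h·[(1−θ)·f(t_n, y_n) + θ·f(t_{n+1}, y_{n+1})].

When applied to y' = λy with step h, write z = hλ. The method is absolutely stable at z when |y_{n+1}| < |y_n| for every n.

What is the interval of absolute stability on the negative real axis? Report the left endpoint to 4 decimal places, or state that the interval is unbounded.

Test eqn y'=λy, z=hλ:
  y_{n+1} = y_n + z·[6/11·y_n + 5/11·y_{n+1}] ⇒ (1 − 5/11z)y_{n+1} = (1 + 6/11z)y_n
  ⇒ R(z) = (1 + 6/11z)/(1 − 5/11z).

Solve |R(x)|<1 on ℝ⁻.
x=-1.6: |R|=0.0737
R=−1: 1+6/11x = −1+5/11x ⇒ -1/11x=2 ⇒ x=2/(-1/11)=-22.0000
Confirm numerically:
  x=-17.480: |R|=0.95407 <1
  x=-15.344: |R|=0.92412 <1
  x=-15.333: |R|=0.92395 <1
  x=-13.962: |R|=0.90053 <1
  x=-22.432: |R|=1.00351 >1
  x=-22.372: |R|=1.00303 >1
  x=-22.074: |R|=1.00061 >1
Interval (-22.0000, 0).

z∈(-22.0000,0).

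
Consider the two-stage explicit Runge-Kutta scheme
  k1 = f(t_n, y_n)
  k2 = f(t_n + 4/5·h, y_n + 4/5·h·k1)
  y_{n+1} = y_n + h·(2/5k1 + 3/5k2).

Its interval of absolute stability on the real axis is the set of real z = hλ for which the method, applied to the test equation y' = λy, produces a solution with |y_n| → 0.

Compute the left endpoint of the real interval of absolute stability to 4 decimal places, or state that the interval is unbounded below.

With y'=λy (z=hλ):
  k1=λy_n ⇒ h·k1=z·y_n;  k2=λ(1+4/5z)y_n ⇒ h·k2=z(1+4/5z)y_n
  y_{n+1}/y_n = 1 + 2/5z + 3/5z(1+4/5z) = 1 + z + 12/25z²
  ⇒ R(z) = 1 + z + 12/25z².

Boundary: |R(x)|=1, x<0.
x=-0.95: |R|=0.4832
R=1: x+12/25x²=0 ⇒ x=−25/12=-2.0833; min R=1−1/(4·12/25)=0.4792>−1
Confirm numerically:
  x=-1.585: |R|=0.62087 <1
  x=-1.388: |R|=0.53674 <1
  x=-1.337: |R|=0.52103 <1
  x=-1.013: |R|=0.47956 <1
  x=-2.458: |R|=1.44205 >1
  x=-2.129: |R|=1.04667 >1
  x=-2.128: |R|=1.04562 >1
Stable set (-2.0833, 0).

left endpoint -2.0833.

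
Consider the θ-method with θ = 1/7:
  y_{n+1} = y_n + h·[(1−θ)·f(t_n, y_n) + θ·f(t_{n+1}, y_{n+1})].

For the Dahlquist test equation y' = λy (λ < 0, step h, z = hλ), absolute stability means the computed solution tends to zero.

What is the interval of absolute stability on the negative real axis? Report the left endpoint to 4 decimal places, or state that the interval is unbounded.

z∈(-2.8000,0).

On y'=λy, z=hλ:
  y_{n+1} = y_n + z·[6/7·y_n + 1/7·y_{n+1}] ⇒ (1 − 1/7z)y_{n+1} = (1 + 6/7z)y_n
  ⇒ R(z) = (1 + 6/7z)/(1 − 1/7z).

Find x<0 with |R(x)|<1.
x=-0.89: |R|=0.2104
R=−1: 1+6/7x = −1+1/7x ⇒ -5/7x=2 ⇒ x=2/(-5/7)=-2.8000
Confirm numerically:
  x=-2.579: |R|=0.88464 <1
  x=-1.763: |R|=0.40831 <1
  x=-1.636: |R|=0.32608 <1
  x=-3.094: |R|=1.14563 >1
  x=-3.067: |R|=1.13261 >1
  x=-2.931: |R|=1.06596 >1
So |R|<1 on (-2.8000, 0).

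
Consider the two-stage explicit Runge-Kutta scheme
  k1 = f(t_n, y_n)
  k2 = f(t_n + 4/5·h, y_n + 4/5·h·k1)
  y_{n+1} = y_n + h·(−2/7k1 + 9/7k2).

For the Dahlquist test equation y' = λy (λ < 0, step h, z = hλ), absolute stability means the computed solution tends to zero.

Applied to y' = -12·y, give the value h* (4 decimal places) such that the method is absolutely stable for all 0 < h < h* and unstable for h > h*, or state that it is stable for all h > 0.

On y'=λy, z=hλ:
  k1=λy_n ⇒ h·k1=z·y_n;  k2=λ(1+4/5z)y_n ⇒ h·k2=z(1+4/5z)y_n
  y_{n+1}/y_n = 1 − 2/7z + 9/7z(1+4/5z) = 1 + z + 36/35z²
  R(z) = 1 + z + 36/35z².

Find x<0 with |R(x)|<1.
x=-1.21: |R|=1.2959
R=1: x+36/35x²=0 ⇒ x=−35/36=-0.9722; min R=1−1/(4·36/35)=0.7569>−1
Confirm numerically:
  x=-0.938: |R|=0.96698 <1
  x=-0.544: |R|=0.76039 <1
  x=-0.456: |R|=0.75788 <1
  x=-1.172: |R|=1.24083 >1
  x=-1.117: |R|=1.16634 >1
Stable set (-0.9722, 0).

(-0.9722,0); λ=-12 ⇒ h* = (35/36)/12 = 0.0810.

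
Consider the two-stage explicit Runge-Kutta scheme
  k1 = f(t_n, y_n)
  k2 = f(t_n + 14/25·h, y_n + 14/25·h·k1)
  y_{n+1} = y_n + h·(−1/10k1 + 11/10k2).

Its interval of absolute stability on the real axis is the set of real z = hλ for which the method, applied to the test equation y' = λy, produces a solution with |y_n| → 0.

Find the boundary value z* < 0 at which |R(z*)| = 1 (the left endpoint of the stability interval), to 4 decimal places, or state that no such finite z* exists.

left endpoint -1.6234.

Test eqn y'=λy, z=hλ:
  k1=λy_n ⇒ h·k1=z·y_n;  k2=λ(1+14/25z)y_n ⇒ h·k2=z(1+14/25z)y_n
  y_{n+1}/y_n = 1 − 1/10z + 11/10z(1+14/25z) = 1 + z + 77/125z²
  Hence R(z) = 1 + z + 77/125z².

Solve |R(x)|<1 on ℝ⁻.
x=-0.48: |R|=0.6619
R=1: x+77/125x²=0 ⇒ x=−125/77=-1.6234; min R=1−1/(4·77/125)=0.5942>−1
Confirm numerically:
  x=-1.398: |R|=0.80591 <1
  x=-1.383: |R|=0.79522 <1
  x=-0.945: |R|=0.60510 <1
  x=-0.673: |R|=0.60600 <1
  x=-2.192: |R|=1.76780 >1
  x=-2.043: |R|=1.52809 >1
So |R|<1 on (-1.6234, 0).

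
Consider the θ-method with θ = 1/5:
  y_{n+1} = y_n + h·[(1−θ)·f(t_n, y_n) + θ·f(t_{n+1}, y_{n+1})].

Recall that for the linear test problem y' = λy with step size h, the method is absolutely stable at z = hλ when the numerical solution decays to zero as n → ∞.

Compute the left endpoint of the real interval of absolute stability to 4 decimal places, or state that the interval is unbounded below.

Test eqn y'=λy, z=hλ:
  y_{n+1} = y_n + z·[4/5·y_n + 1/5·y_{n+1}] ⇒ (1 − 1/5z)y_{n+1} = (1 + 4/5z)y_n
  R(z) = (1 + 4/5z)/(1 − 1/5z).

Solve |R(x)|<1 on ℝ⁻.
x=-0.53: |R|=0.5208
R=−1: 1+4/5x = −1+1/5x ⇒ -3/5x=2 ⇒ x=2/(-3/5)=-3.3333
Confirm numerically:
  x=-2.781: |R|=0.78705 <1
  x=-2.696: |R|=0.75156 <1
  x=-2.405: |R|=0.62390 <1
  x=-2.308: |R|=0.57909 <1
  x=-3.565: |R|=1.08114 >1
  x=-3.384: |R|=1.01813 >1
So |R|<1 on (-3.3333, 0).

left endpoint -3.3333.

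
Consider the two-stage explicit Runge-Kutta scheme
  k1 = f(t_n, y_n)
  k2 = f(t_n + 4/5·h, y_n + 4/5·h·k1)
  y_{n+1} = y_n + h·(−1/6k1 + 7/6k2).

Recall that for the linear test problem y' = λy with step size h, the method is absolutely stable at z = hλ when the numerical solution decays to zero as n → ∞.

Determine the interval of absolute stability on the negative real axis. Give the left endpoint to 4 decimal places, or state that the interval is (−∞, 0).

z∈(-1.0714,0).

On y'=λy, z=hλ:
  k1=λy_n ⇒ h·k1=z·y_n;  k2=λ(1+4/5z)y_n ⇒ h·k2=z(1+4/5z)y_n
  y_{n+1}/y_n = 1 − 1/6z + 7/6z(1+4/5z) = 1 + z + 14/15z²
  so R(z) = 1 + z + 14/15z².

Find x<0 with |R(x)|<1.
x=-1.57: |R|=1.7306
R=1: x+14/15x²=0 ⇒ x=−15/14=-1.0714; min R=1−1/(4·14/15)=0.7321>−1
Confirm numerically:
  x=-1.012: |R|=0.94387 <1
  x=-0.925: |R|=0.87358 <1
  x=-0.880: |R|=0.84277 <1
  x=-0.789: |R|=0.79202 <1
  x=-1.597: |R|=1.78338 >1
  x=-1.233: |R|=1.18594 >1
  x=-1.164: |R|=1.10057 >1
So |R|<1 on (-1.0714, 0).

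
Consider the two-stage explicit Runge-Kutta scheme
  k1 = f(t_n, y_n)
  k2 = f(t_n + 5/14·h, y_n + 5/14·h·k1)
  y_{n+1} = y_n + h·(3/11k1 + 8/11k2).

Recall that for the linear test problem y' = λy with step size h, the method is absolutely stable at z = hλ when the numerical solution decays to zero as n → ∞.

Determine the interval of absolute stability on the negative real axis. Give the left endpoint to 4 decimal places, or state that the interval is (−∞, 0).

With y'=λy (z=hλ):
  k1=λy_n ⇒ h·k1=z·y_n;  k2=λ(1+5/14z)y_n ⇒ h·k2=z(1+5/14z)y_n
  y_{n+1}/y_n = 1 + 3/11z + 8/11z(1+5/14z) = 1 + z + 20/77z²
  R(z) = 1 + z + 20/77z².

Find x<0 with |R(x)|<1.
x=-0.87: |R|=0.3266
R=1: x+20/77x²=0 ⇒ x=−77/20=-3.8500; min R=1−1/(4·20/77)=0.0375>−1
Confirm numerically:
  x=-3.412: |R|=0.61183 <1
  x=-3.286: |R|=0.51862 <1
  x=-2.190: |R|=0.05574 <1
  x=-4.312: |R|=1.51744 >1
  x=-4.166: |R|=1.34194 >1
Interval (-3.8500, 0).

(-3.8500, 0).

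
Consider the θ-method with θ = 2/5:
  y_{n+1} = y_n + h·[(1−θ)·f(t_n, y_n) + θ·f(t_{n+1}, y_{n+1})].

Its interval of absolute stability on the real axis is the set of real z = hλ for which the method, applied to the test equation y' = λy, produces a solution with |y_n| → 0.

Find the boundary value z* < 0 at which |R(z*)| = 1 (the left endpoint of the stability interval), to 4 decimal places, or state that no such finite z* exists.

Set f=λy, z=hλ:
  y_{n+1} = y_n + z·[3/5·y_n + 2/5·y_{n+1}] ⇒ (1 − 2/5z)y_{n+1} = (1 + 3/5z)y_n
  Hence R(z) = (1 + 3/5z)/(1 − 2/5z).

Need |R(x)|<1, x<0.
x=-1.71: |R|=0.0154
R=−1: 1+3/5x = −1+2/5x ⇒ -1/5x=2 ⇒ x=2/(-1/5)=-10.0000
Confirm numerically:
  x=-6.829: |R|=0.83005 <1
  x=-6.450: |R|=0.80168 <1
  x=-6.138: |R|=0.77645 <1
  x=-5.238: |R|=0.69230 <1
  x=-10.222: |R|=1.00873 >1
  x=-10.184: |R|=1.00725 >1
  x=-10.183: |R|=1.00721 >1
Stable set (-10.0000, 0).

left endpoint -10.0000.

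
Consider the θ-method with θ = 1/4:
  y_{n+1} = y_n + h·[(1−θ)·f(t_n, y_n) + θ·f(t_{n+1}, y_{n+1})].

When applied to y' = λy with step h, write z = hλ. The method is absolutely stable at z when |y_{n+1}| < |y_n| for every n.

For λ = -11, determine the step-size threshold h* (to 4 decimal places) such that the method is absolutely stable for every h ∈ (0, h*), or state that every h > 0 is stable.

(-4.0000,0); λ=-11 ⇒ h* = (4)/11 = 0.3636.

Test eqn y'=λy, z=hλ:
  y_{n+1} = y_n + z·[3/4·y_n + 1/4·y_{n+1}] ⇒ (1 − 1/4z)y_{n+1} = (1 + 3/4z)y_n
  R(z) = (1 + 3/4z)/(1 − 1/4z).

Boundary: |R(x)|=1, x<0.
x=-1.08: |R|=0.1496
R=−1: 1+3/4x = −1+1/4x ⇒ -1/2x=2 ⇒ x=2/(-1/2)=-4.0000
Confirm numerically:
  x=-3.403: |R|=0.83871 <1
  x=-3.004: |R|=0.71559 <1
  x=-1.918: |R|=0.29638 <1
  x=-4.343: |R|=1.08222 >1
  x=-4.296: |R|=1.07136 >1
  x=-4.194: |R|=1.04735 >1
Stable set (-4.0000, 0).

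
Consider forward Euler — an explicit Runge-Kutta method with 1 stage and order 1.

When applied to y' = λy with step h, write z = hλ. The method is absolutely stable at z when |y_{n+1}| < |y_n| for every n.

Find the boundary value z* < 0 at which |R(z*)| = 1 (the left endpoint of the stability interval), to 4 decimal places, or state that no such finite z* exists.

On y'=λy, z=hλ:
  order 1, 1-stage ⇒ R(z)=1+z
  (e.g. R(-1.7)=-0.70000, |R|=0.70000)

Find x<0 with |R(x)|<1.
x=-1.7: |R|=0.7000
|R(-1.65)|=0.6500 |R(-1.15)|=0.1500 |R(-1.14)|=0.1400
Bisect:
  x_lo=-2.7827 |R|=1.7827  x_hi=-0.1781 |R|=0.8219
  mid=-1.48041 |R|=0.48041 →hi
  mid=-2.13156 |R|=1.13156 →lo
  mid=-1.80598 |R|=0.80598 →hi
  mid=-1.96877 |R|=0.96877 →hi
  mid=-2.05016 |R|=1.05016 →lo
  mid=-2.00947 |R|=1.00947 →lo
  mid=-1.98912 |R|=0.98912 →hi
  mid=-1.99929 |R|=0.99929 →hi
  mid=-2.00438 |R|=1.00438 →lo
  ...
  [-2.00009,-1.99993] ⇒ x*=-2.0000
Interval (-2.0000, 0).

left endpoint -2.0000.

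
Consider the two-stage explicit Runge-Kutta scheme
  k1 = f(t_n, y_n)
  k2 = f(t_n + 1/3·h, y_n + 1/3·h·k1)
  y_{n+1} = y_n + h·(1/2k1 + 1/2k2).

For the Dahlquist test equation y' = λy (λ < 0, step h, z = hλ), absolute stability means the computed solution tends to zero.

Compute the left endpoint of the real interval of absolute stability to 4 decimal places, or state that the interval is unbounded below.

With y'=λy (z=hλ):
  k1=λy_n ⇒ h·k1=z·y_n;  k2=λ(1+1/3z)y_n ⇒ h·k2=z(1+1/3z)y_n
  y_{n+1}/y_n = 1 + 1/2z + 1/2z(1+1/3z) = 1 + z + 1/6z²
  ⇒ R(z) = 1 + z + 1/6z².

Find x<0 with |R(x)|<1.
x=-0.79: |R|=0.3140
R=1: x+1/6x²=0 ⇒ x=−6=-6.0000; min R=1−1/(4·1/6)=-0.5000>−1
Confirm numerically:
  x=-5.035: |R|=0.19020 <1
  x=-3.474: |R|=0.46255 <1
  x=-3.388: |R|=0.47491 <1
  x=-3.115: |R|=0.49780 <1
  x=-6.456: |R|=1.49066 >1
  x=-6.431: |R|=1.46196 >1
So |R|<1 on (-6.0000, 0).

z* = -6.0000.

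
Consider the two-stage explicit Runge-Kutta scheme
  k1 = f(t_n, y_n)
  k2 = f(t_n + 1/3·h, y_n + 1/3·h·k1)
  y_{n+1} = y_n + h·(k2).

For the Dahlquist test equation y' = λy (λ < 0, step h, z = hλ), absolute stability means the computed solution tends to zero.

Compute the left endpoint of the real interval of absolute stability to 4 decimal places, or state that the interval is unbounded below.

With y'=λy (z=hλ):
  k1=λy_n ⇒ h·k1=z·y_n;  k2=λ(1+1/3z)y_n ⇒ h·k2=z(1+1/3z)y_n
  y_{n+1}/y_n = 1 + z(1+1/3z) = 1 + z + 1/3z²
  so R(z) = 1 + z + 1/3z².

Need |R(x)|<1, x<0.
x=-0.69: |R|=0.4687
R=1: x+1/3x²=0 ⇒ x=−3=-3.0000; min R=1−1/(4·1/3)=0.2500>−1
Confirm numerically:
  x=-2.920: |R|=0.92213 <1
  x=-2.772: |R|=0.78933 <1
  x=-2.606: |R|=0.65775 <1
  x=-2.397: |R|=0.51820 <1
  x=-3.200: |R|=1.21333 >1
  x=-3.157: |R|=1.16522 >1
Stable set (-3.0000, 0).

z* = -3.0000.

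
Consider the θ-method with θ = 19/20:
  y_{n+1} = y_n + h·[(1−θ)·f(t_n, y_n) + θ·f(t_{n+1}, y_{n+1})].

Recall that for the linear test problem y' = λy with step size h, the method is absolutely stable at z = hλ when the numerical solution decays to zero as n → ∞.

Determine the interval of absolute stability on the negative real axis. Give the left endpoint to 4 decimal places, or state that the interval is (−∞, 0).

unbounded; (−∞, 0).

On y'=λy, z=hλ:
  y_{n+1} = y_n + z·[1/20·y_n + 19/20·y_{n+1}] ⇒ (1 − 19/20z)y_{n+1} = (1 + 1/20z)y_n
  ⇒ R(z) = (1 + 1/20z)/(1 − 19/20z).

Find x<0 with |R(x)|<1.
x=-1.61: |R|=0.3635
x=-2: |R|=0.3103
x=-10: |R|=0.0476
x=-100: |R|=0.0417
θ=19/20≥1/2 ⇒ |1+1/20x|<|1−19/20x| ∀x<0 ⇒ unbounded interval.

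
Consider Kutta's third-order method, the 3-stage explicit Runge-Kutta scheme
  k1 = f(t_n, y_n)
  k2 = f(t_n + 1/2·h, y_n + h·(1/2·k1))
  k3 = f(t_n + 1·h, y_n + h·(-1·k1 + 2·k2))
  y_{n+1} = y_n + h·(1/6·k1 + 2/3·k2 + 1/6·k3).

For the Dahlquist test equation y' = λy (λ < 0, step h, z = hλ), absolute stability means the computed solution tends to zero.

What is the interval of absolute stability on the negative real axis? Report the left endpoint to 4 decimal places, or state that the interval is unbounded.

Set f=λy, z=hλ:
  order 3, 3-stage ⇒ R(z)=1+z+z^2/2+z^3/6
  (e.g. R(-0.63)=0.52678, |R|=0.52678)

Boundary: |R(x)|=1, x<0.
x=-0.63: |R|=0.5268
|R(-2.13)|=0.4721 |R(-1.45)|=0.0931 |R(-1.14)|=0.2629
Bisect:
  x_lo=-2.9890 |R|=1.9727  x_hi=-0.1949 |R|=0.8229
  mid=-1.59195 |R|=0.00279 →hi
  mid=-2.29049 |R|=0.67010 →hi
  mid=-2.63976 |R|=1.22139 →lo
  mid=-2.46513 |R|=0.92340 →hi
  mid=-2.55245 |R|=1.06648 →lo
  mid=-2.50879 |R|=0.99350 →hi
  mid=-2.53062 |R|=1.02963 →lo
  ...
  [-2.51288,-2.51271] ⇒ x*=-2.5127
So |R|<1 on (-2.5127, 0).

z∈(-2.5127,0).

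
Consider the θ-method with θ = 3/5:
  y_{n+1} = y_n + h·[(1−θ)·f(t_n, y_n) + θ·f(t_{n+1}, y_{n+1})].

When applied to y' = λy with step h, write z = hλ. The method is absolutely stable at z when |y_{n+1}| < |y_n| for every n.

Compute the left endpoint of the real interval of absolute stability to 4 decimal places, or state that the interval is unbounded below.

On y'=λy, z=hλ:
  y_{n+1} = y_n + z·[2/5·y_n + 3/5·y_{n+1}] ⇒ (1 − 3/5z)y_{n+1} = (1 + 2/5z)y_n
  ⇒ R(z) = (1 + 2/5z)/(1 − 3/5z).

Solve |R(x)|<1 on ℝ⁻.
x=-0.44: |R|=0.6519
x=-2: |R|=0.0909
x=-10: |R|=0.4286
x=-100: |R|=0.6393
θ=3/5≥1/2 ⇒ |1+2/5x|<|1−3/5x| ∀x<0 ⇒ unbounded interval.

interval (−∞, 0).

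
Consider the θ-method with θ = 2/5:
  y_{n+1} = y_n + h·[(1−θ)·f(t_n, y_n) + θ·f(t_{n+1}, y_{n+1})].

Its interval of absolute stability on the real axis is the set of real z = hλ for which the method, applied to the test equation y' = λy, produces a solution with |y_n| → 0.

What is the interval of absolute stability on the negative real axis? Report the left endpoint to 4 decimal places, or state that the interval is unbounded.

(-10.0000, 0).

Set f=λy, z=hλ:
  y_{n+1} = y_n + z·[3/5·y_n + 2/5·y_{n+1}] ⇒ (1 − 2/5z)y_{n+1} = (1 + 3/5z)y_n
  R(z) = (1 + 3/5z)/(1 − 2/5z).

Solve |R(x)|<1 on ℝ⁻.
x=-1.48: |R|=0.0704
R=−1: 1+3/5x = −1+2/5x ⇒ -1/5x=2 ⇒ x=2/(-1/5)=-10.0000
Confirm numerically:
  x=-8.543: |R|=0.93403 <1
  x=-8.487: |R|=0.93115 <1
  x=-8.433: |R|=0.92834 <1
  x=-5.442: |R|=0.71304 <1
  x=-10.324: |R|=1.01263 >1
  x=-10.311: |R|=1.01214 >1
  x=-10.190: |R|=1.00749 >1
Stable set (-10.0000, 0).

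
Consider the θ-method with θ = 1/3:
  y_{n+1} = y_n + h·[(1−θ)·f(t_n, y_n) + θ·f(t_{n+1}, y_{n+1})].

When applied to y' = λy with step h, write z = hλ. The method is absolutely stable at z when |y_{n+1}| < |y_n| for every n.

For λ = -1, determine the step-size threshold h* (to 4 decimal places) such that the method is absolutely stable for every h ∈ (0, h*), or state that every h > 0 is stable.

(-6.0000,0); λ=-1 ⇒ h* = (6)/1 = 6.0000.

Test eqn y'=λy, z=hλ:
  y_{n+1} = y_n + z·[2/3·y_n + 1/3·y_{n+1}] ⇒ (1 − 1/3z)y_{n+1} = (1 + 2/3z)y_n
  Hence R(z) = (1 + 2/3z)/(1 − 1/3z).

Find x<0 with |R(x)|<1.
x=-1.46: |R|=0.0179
R=−1: 1+2/3x = −1+1/3x ⇒ -1/3x=2 ⇒ x=2/(-1/3)=-6.0000
Confirm numerically:
  x=-5.421: |R|=0.93124 <1
  x=-4.818: |R|=0.84881 <1
  x=-4.712: |R|=0.83299 <1
  x=-3.493: |R|=0.61389 <1
  x=-6.487: |R|=1.05133 >1
  x=-6.475: |R|=1.05013 >1
  x=-6.370: |R|=1.03949 >1
Stable set (-6.0000, 0).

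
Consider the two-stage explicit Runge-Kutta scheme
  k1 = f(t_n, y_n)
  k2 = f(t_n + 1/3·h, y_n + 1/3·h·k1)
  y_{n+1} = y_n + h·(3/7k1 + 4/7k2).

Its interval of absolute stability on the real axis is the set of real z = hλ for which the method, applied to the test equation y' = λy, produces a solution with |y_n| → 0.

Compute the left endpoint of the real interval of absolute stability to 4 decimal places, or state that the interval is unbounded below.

With y'=λy (z=hλ):
  k1=λy_n ⇒ h·k1=z·y_n;  k2=λ(1+1/3z)y_n ⇒ h·k2=z(1+1/3z)y_n
  y_{n+1}/y_n = 1 + 3/7z + 4/7z(1+1/3z) = 1 + z + 4/21z²
  R(z) = 1 + z + 4/21z².

Solve |R(x)|<1 on ℝ⁻.
x=-1.34: |R|=0.0020
R=1: x+4/21x²=0 ⇒ x=−21/4=-5.2500; min R=1−1/(4·4/21)=-0.3125>−1
Confirm numerically:
  x=-4.810: |R|=0.59688 <1
  x=-3.089: |R|=0.27149 <1
  x=-2.646: |R|=0.31242 <1
  x=-5.398: |R|=1.15217 >1
  x=-5.388: |R|=1.14163 >1
  x=-5.360: |R|=1.11230 >1
Stable set (-5.2500, 0).

left endpoint -5.2500.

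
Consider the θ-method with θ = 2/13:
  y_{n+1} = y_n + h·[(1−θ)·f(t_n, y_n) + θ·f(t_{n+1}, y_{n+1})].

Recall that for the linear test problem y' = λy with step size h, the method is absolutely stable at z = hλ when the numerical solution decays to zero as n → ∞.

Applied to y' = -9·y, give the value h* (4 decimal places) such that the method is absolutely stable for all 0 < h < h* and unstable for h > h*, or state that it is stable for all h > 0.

Set f=λy, z=hλ:
  y_{n+1} = y_n + z·[11/13·y_n + 2/13·y_{n+1}] ⇒ (1 − 2/13z)y_{n+1} = (1 + 11/13z)y_n
  R(z) = (1 + 11/13z)/(1 − 2/13z).

Find x<0 with |R(x)|<1.
x=-0.9: |R|=0.2095
R=−1: 1+11/13x = −1+2/13x ⇒ -9/13x=2 ⇒ x=2/(-9/13)=-2.8889
Confirm numerically:
  x=-1.733: |R|=0.36821 <1
  x=-1.472: |R|=0.20020 <1
  x=-1.357: |R|=0.12263 <1
  x=-3.379: |R|=1.22325 >1
  x=-3.313: |R|=1.19449 >1
  x=-3.166: |R|=1.12901 >1
Interval (-2.8889, 0).

(-2.8889,0); λ=-9 ⇒ h* = (26/9)/9 = 0.3210.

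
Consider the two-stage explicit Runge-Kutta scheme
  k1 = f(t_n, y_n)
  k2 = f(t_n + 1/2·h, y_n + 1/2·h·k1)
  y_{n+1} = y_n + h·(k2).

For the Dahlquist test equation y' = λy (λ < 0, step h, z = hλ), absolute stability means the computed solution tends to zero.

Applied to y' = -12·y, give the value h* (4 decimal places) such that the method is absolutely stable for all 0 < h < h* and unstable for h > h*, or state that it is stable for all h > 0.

On y'=λy, z=hλ:
  k1=λy_n ⇒ h·k1=z·y_n;  k2=λ(1+1/2z)y_n ⇒ h·k2=z(1+1/2z)y_n
  y_{n+1}/y_n = 1 + z(1+1/2z) = 1 + z + 1/2z²
  Hence R(z) = 1 + z + 1/2z².

Solve |R(x)|<1 on ℝ⁻.
x=-0.54: |R|=0.6058
R=1: x+1/2x²=0 ⇒ x=−2=-2.0000; min R=1−1/(4·1/2)=0.5000>−1
Confirm numerically:
  x=-1.859: |R|=0.86894 <1
  x=-1.500: |R|=0.62500 <1
  x=-1.498: |R|=0.62400 <1
  x=-2.576: |R|=1.74189 >1
  x=-2.208: |R|=1.22963 >1
  x=-2.044: |R|=1.04497 >1
Stable set (-2.0000, 0).

(-2.0000,0); λ=-12 ⇒ h* = (2)/12 = 0.1667.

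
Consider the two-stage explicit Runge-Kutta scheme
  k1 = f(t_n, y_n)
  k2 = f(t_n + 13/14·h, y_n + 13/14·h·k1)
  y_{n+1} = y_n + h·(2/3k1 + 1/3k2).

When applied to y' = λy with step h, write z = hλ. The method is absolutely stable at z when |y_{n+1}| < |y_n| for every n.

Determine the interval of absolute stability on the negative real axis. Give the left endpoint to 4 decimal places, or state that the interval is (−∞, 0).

(-3.2308, 0).

Set f=λy, z=hλ:
  k1=λy_n ⇒ h·k1=z·y_n;  k2=λ(1+13/14z)y_n ⇒ h·k2=z(1+13/14z)y_n
  y_{n+1}/y_n = 1 + 2/3z + 1/3z(1+13/14z) = 1 + z + 13/42z²
  R(z) = 1 + z + 13/42z².

Boundary: |R(x)|=1, x<0.
x=-1.34: |R|=0.2158
R=1: x+13/42x²=0 ⇒ x=−42/13=-3.2308; min R=1−1/(4·13/42)=0.1923>−1
Confirm numerically:
  x=-2.979: |R|=0.76785 <1
  x=-2.887: |R|=0.69281 <1
  x=-2.046: |R|=0.24970 <1
  x=-1.456: |R|=0.20017 <1
  x=-3.685: |R|=1.51809 >1
  x=-3.637: |R|=1.45731 >1
  x=-3.295: |R|=1.06551 >1
Interval (-3.2308, 0).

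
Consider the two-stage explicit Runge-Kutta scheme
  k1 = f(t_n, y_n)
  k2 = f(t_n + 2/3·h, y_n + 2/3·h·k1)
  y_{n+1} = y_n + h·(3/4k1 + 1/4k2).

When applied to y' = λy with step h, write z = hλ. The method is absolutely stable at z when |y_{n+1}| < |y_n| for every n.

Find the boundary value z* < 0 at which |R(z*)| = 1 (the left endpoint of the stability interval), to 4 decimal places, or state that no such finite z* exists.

left endpoint -6.0000.

Set f=λy, z=hλ:
  k1=λy_n ⇒ h·k1=z·y_n;  k2=λ(1+2/3z)y_n ⇒ h·k2=z(1+2/3z)y_n
  y_{n+1}/y_n = 1 + 3/4z + 1/4z(1+2/3z) = 1 + z + 1/6z²
  R(z) = 1 + z + 1/6z².

Boundary: |R(x)|=1, x<0.
x=-0.98: |R|=0.1801
R=1: x+1/6x²=0 ⇒ x=−6=-6.0000; min R=1−1/(4·1/6)=-0.5000>−1
Confirm numerically:
  x=-5.282: |R|=0.36792 <1
  x=-4.364: |R|=0.18992 <1
  x=-3.367: |R|=0.47755 <1
  x=-3.165: |R|=0.49546 <1
  x=-6.366: |R|=1.38833 >1
  x=-6.167: |R|=1.17165 >1
  x=-6.160: |R|=1.16427 >1
Stable set (-6.0000, 0).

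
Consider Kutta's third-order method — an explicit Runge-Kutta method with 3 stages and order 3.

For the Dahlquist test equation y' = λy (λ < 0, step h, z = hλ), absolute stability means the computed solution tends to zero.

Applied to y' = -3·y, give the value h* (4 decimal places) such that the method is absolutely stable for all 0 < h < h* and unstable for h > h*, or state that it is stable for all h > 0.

On y'=λy, z=hλ:
  order 3, 3-stage ⇒ R(z)=1+z+z^2/2+z^3/6
  (e.g. R(-0.52)=0.59177, |R|=0.59177)

Find x<0 with |R(x)|<1.
x=-0.52: |R|=0.5918
|R(-2.68)|=1.2969 |R(-1.69)|=0.0664 |R(-1.41)|=0.1168
Bisect:
  x_lo=-2.9818 |R|=1.9549  x_hi=-0.3439 |R|=0.7085
  mid=-1.66287 |R|=0.04665 →hi
  mid=-2.32236 |R|=0.71323 →hi
  mid=-2.65210 |R|=1.24426 →lo
  mid=-2.48723 |R|=0.95853 →hi
  mid=-2.56966 |R|=1.09606 →lo
  mid=-2.52844 |R|=1.02600 →lo
  mid=-2.50784 |R|=0.99195 →hi
  mid=-2.51814 |R|=1.00889 →lo
  ...
  [-2.51283,-2.51267] ⇒ x*=-2.5127
So |R|<1 on (-2.5127, 0).

(-2.5127,0); λ=-3 ⇒ h* = 0.8376.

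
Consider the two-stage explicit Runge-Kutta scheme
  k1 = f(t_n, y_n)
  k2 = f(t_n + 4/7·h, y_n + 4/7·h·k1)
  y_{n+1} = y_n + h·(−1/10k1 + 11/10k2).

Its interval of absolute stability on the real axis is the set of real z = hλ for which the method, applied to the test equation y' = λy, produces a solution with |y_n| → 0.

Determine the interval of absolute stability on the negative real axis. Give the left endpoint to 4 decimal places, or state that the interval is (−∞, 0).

Set f=λy, z=hλ:
  k1=λy_n ⇒ h·k1=z·y_n;  k2=λ(1+4/7z)y_n ⇒ h·k2=z(1+4/7z)y_n
  y_{n+1}/y_n = 1 − 1/10z + 11/10z(1+4/7z) = 1 + z + 22/35z²
  ⇒ R(z) = 1 + z + 22/35z².

Solve |R(x)|<1 on ℝ⁻.
x=-1.5: |R|=0.9143
R=1: x+22/35x²=0 ⇒ x=−35/22=-1.5909; min R=1−1/(4·22/35)=0.6023>−1
Confirm numerically:
  x=-1.030: |R|=0.63685 <1
  x=-0.855: |R|=0.60450 <1
  x=-0.763: |R|=0.60293 <1
  x=-2.150: |R|=1.75557 >1
  x=-2.047: |R|=1.58685 >1
  x=-2.036: |R|=1.56961 >1
Interval (-1.5909, 0).

z∈(-1.5909,0).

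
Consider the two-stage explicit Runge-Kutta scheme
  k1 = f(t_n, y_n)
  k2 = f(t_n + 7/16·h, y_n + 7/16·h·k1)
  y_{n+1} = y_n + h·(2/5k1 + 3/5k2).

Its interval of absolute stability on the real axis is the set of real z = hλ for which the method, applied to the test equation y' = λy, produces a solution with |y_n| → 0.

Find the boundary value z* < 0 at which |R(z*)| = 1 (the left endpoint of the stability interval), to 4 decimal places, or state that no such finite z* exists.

z* = -3.8095.

On y'=λy, z=hλ:
  k1=λy_n ⇒ h·k1=z·y_n;  k2=λ(1+7/16z)y_n ⇒ h·k2=z(1+7/16z)y_n
  y_{n+1}/y_n = 1 + 2/5z + 3/5z(1+7/16z) = 1 + z + 21/80z²
  R(z) = 1 + z + 21/80z².

Boundary: |R(x)|=1, x<0.
x=-1.06: |R|=0.2349
R=1: x+21/80x²=0 ⇒ x=−80/21=-3.8095; min R=1−1/(4·21/80)=0.0476>−1
Confirm numerically:
  x=-3.385: |R|=0.62278 <1
  x=-3.356: |R|=0.60047 <1
  x=-3.170: |R|=0.46784 <1
  x=-2.022: |R|=0.05123 <1
  x=-4.218: |R|=1.45228 >1
  x=-4.150: |R|=1.37091 >1
  x=-4.068: |R|=1.27601 >1
Interval (-3.8095, 0).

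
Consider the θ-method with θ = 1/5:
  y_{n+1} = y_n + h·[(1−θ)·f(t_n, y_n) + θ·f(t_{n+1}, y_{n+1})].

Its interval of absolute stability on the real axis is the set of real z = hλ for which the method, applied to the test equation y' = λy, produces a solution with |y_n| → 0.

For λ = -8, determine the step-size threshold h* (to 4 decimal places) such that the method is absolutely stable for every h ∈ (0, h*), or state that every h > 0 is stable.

With y'=λy (z=hλ):
  y_{n+1} = y_n + z·[4/5·y_n + 1/5·y_{n+1}] ⇒ (1 − 1/5z)y_{n+1} = (1 + 4/5z)y_n
  ⇒ R(z) = (1 + 4/5z)/(1 − 1/5z).

Boundary: |R(x)|=1, x<0.
x=-1.38: |R|=0.0815
R=−1: 1+4/5x = −1+1/5x ⇒ -3/5x=2 ⇒ x=2/(-3/5)=-3.3333
Confirm numerically:
  x=-2.776: |R|=0.78498 <1
  x=-2.375: |R|=0.61017 <1
  x=-2.196: |R|=0.52585 <1
  x=-3.539: |R|=1.07226 >1
  x=-3.497: |R|=1.05779 >1
Stable set (-3.3333, 0).

(-3.3333,0); λ=-8 ⇒ h* = (10/3)/8 = 0.4167.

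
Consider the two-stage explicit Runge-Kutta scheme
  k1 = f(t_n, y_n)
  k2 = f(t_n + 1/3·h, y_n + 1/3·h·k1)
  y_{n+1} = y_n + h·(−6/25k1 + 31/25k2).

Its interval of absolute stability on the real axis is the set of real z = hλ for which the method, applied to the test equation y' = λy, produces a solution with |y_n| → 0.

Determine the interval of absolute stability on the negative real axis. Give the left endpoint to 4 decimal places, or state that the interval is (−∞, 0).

z∈(-2.4194,0).

On y'=λy, z=hλ:
  k1=λy_n ⇒ h·k1=z·y_n;  k2=λ(1+1/3z)y_n ⇒ h·k2=z(1+1/3z)y_n
  y_{n+1}/y_n = 1 − 6/25z + 31/25z(1+1/3z) = 1 + z + 31/75z²
  R(z) = 1 + z + 31/75z².

Find x<0 with |R(x)|<1.
x=-0.31: |R|=0.7297
R=1: x+31/75x²=0 ⇒ x=−75/31=-2.4194; min R=1−1/(4·31/75)=0.3952>−1
Confirm numerically:
  x=-2.322: |R|=0.90656 <1
  x=-1.635: |R|=0.46993 <1
  x=-1.408: |R|=0.41142 <1
  x=-1.388: |R|=0.40830 <1
  x=-2.783: |R|=1.41830 >1
  x=-2.767: |R|=1.39760 >1
So |R|<1 on (-2.4194, 0).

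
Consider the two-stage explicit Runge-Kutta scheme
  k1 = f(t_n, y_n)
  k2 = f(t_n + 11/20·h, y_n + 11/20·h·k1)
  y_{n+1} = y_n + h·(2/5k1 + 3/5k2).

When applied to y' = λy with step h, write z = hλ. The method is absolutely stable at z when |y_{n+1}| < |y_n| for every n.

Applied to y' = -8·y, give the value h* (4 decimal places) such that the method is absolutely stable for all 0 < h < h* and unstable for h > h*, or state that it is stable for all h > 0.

Test eqn y'=λy, z=hλ:
  k1=λy_n ⇒ h·k1=z·y_n;  k2=λ(1+11/20z)y_n ⇒ h·k2=z(1+11/20z)y_n
  y_{n+1}/y_n = 1 + 2/5z + 3/5z(1+11/20z) = 1 + z + 33/100z²
  so R(z) = 1 + z + 33/100z².

Need |R(x)|<1, x<0.
x=-1.63: |R|=0.2468
R=1: x+33/100x²=0 ⇒ x=−100/33=-3.0303; min R=1−1/(4·33/100)=0.2424>−1
Confirm numerically:
  x=-2.772: |R|=0.76371 <1
  x=-2.545: |R|=0.59242 <1
  x=-2.466: |R|=0.54078 <1
  x=-3.582: |R|=1.65214 >1
  x=-3.539: |R|=1.59409 >1
So |R|<1 on (-3.0303, 0).

(-3.0303,0); λ=-8 ⇒ h* = (100/33)/8 = 0.3788.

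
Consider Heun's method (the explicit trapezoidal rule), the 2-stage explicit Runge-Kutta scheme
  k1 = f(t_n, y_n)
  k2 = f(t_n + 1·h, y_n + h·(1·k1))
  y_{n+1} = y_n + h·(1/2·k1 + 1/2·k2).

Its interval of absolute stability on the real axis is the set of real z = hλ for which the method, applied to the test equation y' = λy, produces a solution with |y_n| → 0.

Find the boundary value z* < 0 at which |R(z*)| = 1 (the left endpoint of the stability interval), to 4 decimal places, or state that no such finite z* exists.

z* = -2.0000.

With y'=λy (z=hλ):
  order 2, 2-stage ⇒ R(z)=1+z+z^2/2
  (e.g. R(-1.61)=0.68605, |R|=0.68605)

Boundary: |R(x)|=1, x<0.
x=-1.61: |R|=0.6861
|R(-2.38)|=1.4522 |R(-1.61)|=0.6861 |R(-0.79)|=0.5221
Bisect:
  x_lo=-2.3715 |R|=1.4405  x_hi=-0.3863 |R|=0.6883
  mid=-1.37889 |R|=0.57178 →hi
  mid=-1.87518 |R|=0.88297 →hi
  mid=-2.12332 |R|=1.13092 →lo
  mid=-1.99925 |R|=0.99925 →hi
  mid=-2.06128 |R|=1.06316 →lo
  mid=-2.03026 |R|=1.03072 →lo
  mid=-2.01476 |R|=1.01486 →lo
  mid=-2.00700 |R|=1.00703 →lo
  mid=-2.00312 |R|=1.00313 →lo
  ...
  [-2.00010,-1.99997] ⇒ x*=-2.0000
Stable set (-2.0000, 0).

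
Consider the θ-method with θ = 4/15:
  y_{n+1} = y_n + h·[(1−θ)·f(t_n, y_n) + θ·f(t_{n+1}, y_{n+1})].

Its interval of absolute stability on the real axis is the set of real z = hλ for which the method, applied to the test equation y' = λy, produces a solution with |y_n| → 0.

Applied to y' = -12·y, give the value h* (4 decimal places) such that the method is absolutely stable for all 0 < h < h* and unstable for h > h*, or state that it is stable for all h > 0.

With y'=λy (z=hλ):
  y_{n+1} = y_n + z·[11/15·y_n + 4/15·y_{n+1}] ⇒ (1 − 4/15z)y_{n+1} = (1 + 11/15z)y_n
  ⇒ R(z) = (1 + 11/15z)/(1 − 4/15z).

Need |R(x)|<1, x<0.
x=-1.52: |R|=0.0816
R=−1: 1+11/15x = −1+4/15x ⇒ -7/15x=2 ⇒ x=2/(-7/15)=-4.2857
Confirm numerically:
  x=-3.606: |R|=0.83830 <1
  x=-2.954: |R|=0.65237 <1
  x=-2.445: |R|=0.48002 <1
  x=-2.432: |R|=0.47525 <1
  x=-4.693: |R|=1.08442 >1
  x=-4.692: |R|=1.08422 >1
  x=-4.677: |R|=1.08126 >1
So |R|<1 on (-4.2857, 0).

(-4.2857,0); λ=-12 ⇒ h* = (30/7)/12 = 0.3571.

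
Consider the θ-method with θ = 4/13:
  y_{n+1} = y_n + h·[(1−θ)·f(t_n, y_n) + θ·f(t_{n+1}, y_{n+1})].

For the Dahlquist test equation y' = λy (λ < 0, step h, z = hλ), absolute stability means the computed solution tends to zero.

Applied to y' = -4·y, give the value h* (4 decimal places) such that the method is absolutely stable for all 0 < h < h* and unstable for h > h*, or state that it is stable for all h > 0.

(-5.2000,0); λ=-4 ⇒ h* = (26/5)/4 = 1.3000.

Set f=λy, z=hλ:
  y_{n+1} = y_n + z·[9/13·y_n + 4/13·y_{n+1}] ⇒ (1 − 4/13z)y_{n+1} = (1 + 9/13z)y_n
  Hence R(z) = (1 + 9/13z)/(1 − 4/13z).

Need |R(x)|<1, x<0.
x=-0.89: |R|=0.3013
R=−1: 1+9/13x = −1+4/13x ⇒ -5/13x=2 ⇒ x=2/(-5/13)=-5.2000
Confirm numerically:
  x=-4.791: |R|=0.93642 <1
  x=-3.218: |R|=0.61696 <1
  x=-2.813: |R|=0.50788 <1
  x=-2.718: |R|=0.48014 <1
  x=-5.603: |R|=1.05690 >1
  x=-5.366: |R|=1.02408 >1
Stable set (-5.2000, 0).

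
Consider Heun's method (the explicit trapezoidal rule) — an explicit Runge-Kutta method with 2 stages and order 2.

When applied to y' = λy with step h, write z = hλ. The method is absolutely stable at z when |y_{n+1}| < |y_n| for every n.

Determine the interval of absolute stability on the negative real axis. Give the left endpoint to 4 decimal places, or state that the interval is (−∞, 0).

Set f=λy, z=hλ:
  order 2, 2-stage ⇒ R(z)=1+z+z^2/2
  (e.g. R(-1.04)=0.50080, |R|=0.50080)

Solve |R(x)|<1 on ℝ⁻.
x=-1.04: |R|=0.5008
|R(-2.36)|=1.4248 |R(-2)|=1.0000 |R(-0.83)|=0.5145
Bisect:
  x_lo=-2.3594 |R|=1.4240  x_hi=-0.2569 |R|=0.7761
  mid=-1.30816 |R|=0.54748 →hi
  mid=-1.83378 |R|=0.84760 →hi
  mid=-2.09660 |R|=1.10126 →lo
  mid=-1.96519 |R|=0.96580 →hi
  mid=-2.03089 |R|=1.03137 →lo
  mid=-1.99804 |R|=0.99804 →hi
  mid=-2.01447 |R|=1.01457 →lo
  mid=-2.00625 |R|=1.00627 →lo
  mid=-2.00215 |R|=1.00215 →lo
  mid=-2.00009 |R|=1.00009 →lo
  ...
  [-2.00009,-1.99997] ⇒ x*=-2.0000
Stable set (-2.0000, 0).

(-2.0000, 0).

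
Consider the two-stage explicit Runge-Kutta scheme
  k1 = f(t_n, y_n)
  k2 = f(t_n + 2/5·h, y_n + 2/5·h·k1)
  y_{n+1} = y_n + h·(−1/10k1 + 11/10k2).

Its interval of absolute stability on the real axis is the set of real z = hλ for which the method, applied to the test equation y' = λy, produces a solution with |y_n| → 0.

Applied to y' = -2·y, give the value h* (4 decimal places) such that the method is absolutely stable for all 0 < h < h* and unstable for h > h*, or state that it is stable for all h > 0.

Set f=λy, z=hλ:
  k1=λy_n ⇒ h·k1=z·y_n;  k2=λ(1+2/5z)y_n ⇒ h·k2=z(1+2/5z)y_n
  y_{n+1}/y_n = 1 − 1/10z + 11/10z(1+2/5z) = 1 + z + 11/25z²
  Hence R(z) = 1 + z + 11/25z².

Solve |R(x)|<1 on ℝ⁻.
x=-1.03: |R|=0.4368
R=1: x+11/25x²=0 ⇒ x=−25/11=-2.2727; min R=1−1/(4·11/25)=0.4318>−1
Confirm numerically:
  x=-1.636: |R|=0.54166 <1
  x=-1.127: |R|=0.43186 <1
  x=-1.075: |R|=0.43347 <1
  x=-0.913: |R|=0.45377 <1
  x=-2.834: |R|=1.69988 >1
  x=-2.750: |R|=1.57750 >1
So |R|<1 on (-2.2727, 0).

(-2.2727,0); λ=-2 ⇒ h* = (25/11)/2 = 1.1364.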